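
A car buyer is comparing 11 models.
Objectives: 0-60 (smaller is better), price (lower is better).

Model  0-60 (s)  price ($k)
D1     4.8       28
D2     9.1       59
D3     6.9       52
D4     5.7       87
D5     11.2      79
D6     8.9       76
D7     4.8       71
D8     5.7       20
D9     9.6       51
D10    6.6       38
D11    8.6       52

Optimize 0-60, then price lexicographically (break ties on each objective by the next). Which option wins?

D1

First minimize 0-60: best is 4.8, kept {D1, D7}.
Then minimize price: best is 28, kept {D1}.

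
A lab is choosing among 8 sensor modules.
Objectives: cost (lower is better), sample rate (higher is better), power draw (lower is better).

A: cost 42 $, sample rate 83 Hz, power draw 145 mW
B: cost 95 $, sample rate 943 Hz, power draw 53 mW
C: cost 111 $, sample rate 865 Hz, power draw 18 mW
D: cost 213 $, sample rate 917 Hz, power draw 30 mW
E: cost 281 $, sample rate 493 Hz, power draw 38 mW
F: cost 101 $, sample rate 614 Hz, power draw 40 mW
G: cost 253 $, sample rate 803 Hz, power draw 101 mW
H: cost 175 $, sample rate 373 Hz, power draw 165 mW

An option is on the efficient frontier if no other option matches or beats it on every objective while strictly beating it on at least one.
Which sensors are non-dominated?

A, B, C, D, F

A: not dominated (best cost).
B: not dominated (best sample rate).
C: not dominated (best power draw).
D: not dominated.
E: dominated by C (cost 111≤281, sample rate 865≥493, power draw 18≤38).
F: not dominated.
G: dominated by B (cost 95≤253, sample rate 943≥803, power draw 53≤101).
H: dominated by B (cost 95≤175, sample rate 943≥373, power draw 53≤165).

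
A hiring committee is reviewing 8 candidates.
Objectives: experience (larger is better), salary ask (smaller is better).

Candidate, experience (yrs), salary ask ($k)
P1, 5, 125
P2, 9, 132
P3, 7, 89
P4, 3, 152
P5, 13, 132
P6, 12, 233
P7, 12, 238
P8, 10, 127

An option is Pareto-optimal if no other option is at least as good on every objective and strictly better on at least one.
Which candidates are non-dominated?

P1: dominated by P3 (experience 7≥5, salary ask 89≤125).
P2: dominated by P5 (experience 13≥9, salary ask 132≤132).
P3: not dominated (best salary ask).
P4: dominated by P1 (experience 5≥3, salary ask 125≤152).
P5: not dominated (best experience).
P6: dominated by P5 (experience 13≥12, salary ask 132≤233).
P7: dominated by P5 (experience 13≥12, salary ask 132≤238).
P8: not dominated.

P3, P5, P8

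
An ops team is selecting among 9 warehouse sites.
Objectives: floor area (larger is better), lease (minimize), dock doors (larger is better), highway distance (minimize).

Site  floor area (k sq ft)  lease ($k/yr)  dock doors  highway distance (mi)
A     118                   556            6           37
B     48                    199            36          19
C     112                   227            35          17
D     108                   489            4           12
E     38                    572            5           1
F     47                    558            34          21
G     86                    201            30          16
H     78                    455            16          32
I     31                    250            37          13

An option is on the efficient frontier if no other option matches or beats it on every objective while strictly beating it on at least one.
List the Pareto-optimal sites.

A, B, C, D, E, G, I

A: not dominated (best floor area).
B: not dominated (best lease).
C: not dominated.
D: not dominated.
E: not dominated (best highway distance).
F: dominated by B (floor area 48≥47, lease 199≤558, dock doors 36≥34, highway distance 19≤21).
G: not dominated.
H: dominated by C (floor area 112≥78, lease 227≤455, dock doors 35≥16, highway distance 17≤32).
I: not dominated (best dock doors).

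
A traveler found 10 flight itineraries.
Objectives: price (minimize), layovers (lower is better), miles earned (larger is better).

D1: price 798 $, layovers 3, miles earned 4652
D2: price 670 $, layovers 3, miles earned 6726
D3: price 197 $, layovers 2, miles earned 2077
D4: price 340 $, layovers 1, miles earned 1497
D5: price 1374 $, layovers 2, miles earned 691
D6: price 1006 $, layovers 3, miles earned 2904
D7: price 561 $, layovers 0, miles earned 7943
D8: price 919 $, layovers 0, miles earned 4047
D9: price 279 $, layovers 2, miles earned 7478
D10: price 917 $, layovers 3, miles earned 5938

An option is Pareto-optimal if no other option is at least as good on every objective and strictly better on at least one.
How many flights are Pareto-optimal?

D1: dominated by D2 (price 670≤798, layovers 3≤3, miles earned 6726≥4652).
D2: dominated by D7 (price 561≤670, layovers 0≤3, miles earned 7943≥6726).
D3: not dominated (best price).
D4: not dominated.
D5: dominated by D3 (price 197≤1374, layovers 2≤2, miles earned 2077≥691).
D6: dominated by D1 (price 798≤1006, layovers 3≤3, miles earned 4652≥2904).
D7: not dominated (best miles earned).
D8: dominated by D7 (price 561≤919, layovers 0≤0, miles earned 7943≥4047).
D9: not dominated.
D10: dominated by D2 (price 670≤917, layovers 3≤3, miles earned 6726≥5938).
Pareto-optimal: D3, D4, D7, D9 → 4.

4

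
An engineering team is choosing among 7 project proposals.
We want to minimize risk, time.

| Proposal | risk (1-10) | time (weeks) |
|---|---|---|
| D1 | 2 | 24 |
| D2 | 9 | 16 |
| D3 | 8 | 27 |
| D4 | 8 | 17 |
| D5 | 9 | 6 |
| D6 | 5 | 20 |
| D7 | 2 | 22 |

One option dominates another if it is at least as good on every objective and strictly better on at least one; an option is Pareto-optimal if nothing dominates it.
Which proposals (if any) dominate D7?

D1: worse on time (24 vs 22).
D2: worse on risk (9 vs 2).
D3: worse on risk (8 vs 2).
D4: worse on risk (8 vs 2).
D5: worse on risk (9 vs 2).
D6: worse on risk (5 vs 2).
No option dominates D7.

none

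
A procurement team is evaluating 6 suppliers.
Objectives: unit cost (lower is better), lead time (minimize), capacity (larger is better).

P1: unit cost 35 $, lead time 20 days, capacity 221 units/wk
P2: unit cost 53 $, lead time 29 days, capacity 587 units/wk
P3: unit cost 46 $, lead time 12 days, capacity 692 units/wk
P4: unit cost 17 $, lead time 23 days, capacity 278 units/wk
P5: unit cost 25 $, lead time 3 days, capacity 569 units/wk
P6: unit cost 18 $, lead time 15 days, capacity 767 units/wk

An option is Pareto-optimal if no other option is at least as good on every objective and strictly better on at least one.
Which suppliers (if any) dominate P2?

P3: unit cost 46≤53, lead time 12≤29, capacity 692≥587 — dominates P2.
P6: unit cost 18≤53, lead time 15≤29, capacity 767≥587 — dominates P2.
Others (P1, P4, P5) are each worse than P2 on at least one objective.

P3, P6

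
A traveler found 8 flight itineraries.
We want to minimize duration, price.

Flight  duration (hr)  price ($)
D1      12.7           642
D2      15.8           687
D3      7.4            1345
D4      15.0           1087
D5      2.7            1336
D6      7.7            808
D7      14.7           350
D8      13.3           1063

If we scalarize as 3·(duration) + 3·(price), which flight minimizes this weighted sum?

D7

D1: 3·12.7 + 3·642 = 1964.1
D2: 3·15.8 + 3·687 = 2108.4
D3: 3·7.4 + 3·1345 = 4057.2
D4: 3·15.0 + 3·1087 = 3306.0
D5: 3·2.7 + 3·1336 = 4016.1
D6: 3·7.7 + 3·808 = 2447.1
D7: 3·14.7 + 3·350 = 1094.1
D8: 3·13.3 + 3·1063 = 3228.9
Lowest: D7 at 1094.1.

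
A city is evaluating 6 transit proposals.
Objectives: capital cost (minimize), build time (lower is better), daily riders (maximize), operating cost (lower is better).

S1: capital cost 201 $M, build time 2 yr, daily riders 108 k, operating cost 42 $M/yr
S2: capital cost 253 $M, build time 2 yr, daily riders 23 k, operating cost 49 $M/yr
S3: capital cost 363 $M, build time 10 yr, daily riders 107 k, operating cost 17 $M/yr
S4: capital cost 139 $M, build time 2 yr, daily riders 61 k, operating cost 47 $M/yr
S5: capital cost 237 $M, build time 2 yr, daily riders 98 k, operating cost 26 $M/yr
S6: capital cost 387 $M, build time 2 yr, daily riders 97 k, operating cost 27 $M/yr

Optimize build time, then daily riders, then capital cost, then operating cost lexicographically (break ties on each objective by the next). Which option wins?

S1

First minimize build time: best is 2, kept {S1, S2, S4, S5, S6}.
Then maximize daily riders: best is 108, kept {S1}.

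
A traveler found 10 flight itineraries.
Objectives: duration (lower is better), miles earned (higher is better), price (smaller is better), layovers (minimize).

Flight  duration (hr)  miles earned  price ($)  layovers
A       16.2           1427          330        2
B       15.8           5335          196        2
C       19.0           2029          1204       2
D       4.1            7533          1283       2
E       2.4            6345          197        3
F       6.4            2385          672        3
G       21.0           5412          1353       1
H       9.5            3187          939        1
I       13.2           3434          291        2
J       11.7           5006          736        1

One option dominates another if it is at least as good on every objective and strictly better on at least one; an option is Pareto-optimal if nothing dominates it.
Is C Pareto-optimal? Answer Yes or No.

No

B vs C: duration 15.8≤19.0, miles earned 5335≥2029, price 196≤1204, layovers 2≤2 — B is at least as good on every objective and strictly better on at least one, so B dominates C.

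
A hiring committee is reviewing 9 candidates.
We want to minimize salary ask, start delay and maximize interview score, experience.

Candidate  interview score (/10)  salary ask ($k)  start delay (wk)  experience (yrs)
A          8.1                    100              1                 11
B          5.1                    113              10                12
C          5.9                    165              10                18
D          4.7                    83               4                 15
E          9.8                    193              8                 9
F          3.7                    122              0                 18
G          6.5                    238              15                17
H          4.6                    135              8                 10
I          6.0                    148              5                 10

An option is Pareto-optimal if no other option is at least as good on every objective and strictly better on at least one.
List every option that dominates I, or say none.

A

A: interview score 8.1≥6.0, salary ask 100≤148, start delay 1≤5, experience 11≥10 — dominates I.
Others (B, C, D, E, F, G, H) are each worse than I on at least one objective.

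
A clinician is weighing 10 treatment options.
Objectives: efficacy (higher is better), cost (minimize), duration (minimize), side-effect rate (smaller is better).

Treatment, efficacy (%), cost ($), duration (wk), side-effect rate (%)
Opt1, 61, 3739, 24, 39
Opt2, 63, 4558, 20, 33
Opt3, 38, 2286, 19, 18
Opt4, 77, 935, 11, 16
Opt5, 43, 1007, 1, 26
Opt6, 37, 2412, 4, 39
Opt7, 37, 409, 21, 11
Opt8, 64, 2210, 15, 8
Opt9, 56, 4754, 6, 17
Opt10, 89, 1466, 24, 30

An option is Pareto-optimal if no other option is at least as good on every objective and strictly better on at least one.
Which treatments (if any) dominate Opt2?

Opt4, Opt8

Opt4: efficacy 77≥63, cost 935≤4558, duration 11≤20, side-effect rate 16≤33 — dominates Opt2.
Opt8: efficacy 64≥63, cost 2210≤4558, duration 15≤20, side-effect rate 8≤33 — dominates Opt2.
Others (Opt1, Opt3, Opt5, Opt6, Opt7, Opt9, Opt10) are each worse than Opt2 on at least one objective.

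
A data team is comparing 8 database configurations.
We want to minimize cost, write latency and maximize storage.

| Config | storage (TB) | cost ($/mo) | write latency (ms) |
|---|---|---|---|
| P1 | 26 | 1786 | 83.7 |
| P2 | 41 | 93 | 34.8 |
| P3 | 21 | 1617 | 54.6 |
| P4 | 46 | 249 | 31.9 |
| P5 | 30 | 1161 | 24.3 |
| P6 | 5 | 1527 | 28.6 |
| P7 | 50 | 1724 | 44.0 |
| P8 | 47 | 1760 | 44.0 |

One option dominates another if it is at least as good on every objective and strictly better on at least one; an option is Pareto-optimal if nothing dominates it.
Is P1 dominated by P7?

P7 vs P1: storage 50≥26, cost 1724≤1786, write latency 44.0≤83.7 — P7 is at least as good on every objective with at least one strict improvement.

Yes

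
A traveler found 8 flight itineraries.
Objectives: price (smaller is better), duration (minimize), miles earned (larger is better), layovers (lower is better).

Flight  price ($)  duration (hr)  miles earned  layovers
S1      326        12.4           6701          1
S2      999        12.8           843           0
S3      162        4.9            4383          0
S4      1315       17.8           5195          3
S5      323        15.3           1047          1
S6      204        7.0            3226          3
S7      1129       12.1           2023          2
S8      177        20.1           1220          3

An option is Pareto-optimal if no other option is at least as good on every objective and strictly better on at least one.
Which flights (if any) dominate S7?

S3: price 162≤1129, duration 4.9≤12.1, miles earned 4383≥2023, layovers 0≤2 — dominates S7.
Others (S1, S2, S4, S5, S6, S8) are each worse than S7 on at least one objective.

S3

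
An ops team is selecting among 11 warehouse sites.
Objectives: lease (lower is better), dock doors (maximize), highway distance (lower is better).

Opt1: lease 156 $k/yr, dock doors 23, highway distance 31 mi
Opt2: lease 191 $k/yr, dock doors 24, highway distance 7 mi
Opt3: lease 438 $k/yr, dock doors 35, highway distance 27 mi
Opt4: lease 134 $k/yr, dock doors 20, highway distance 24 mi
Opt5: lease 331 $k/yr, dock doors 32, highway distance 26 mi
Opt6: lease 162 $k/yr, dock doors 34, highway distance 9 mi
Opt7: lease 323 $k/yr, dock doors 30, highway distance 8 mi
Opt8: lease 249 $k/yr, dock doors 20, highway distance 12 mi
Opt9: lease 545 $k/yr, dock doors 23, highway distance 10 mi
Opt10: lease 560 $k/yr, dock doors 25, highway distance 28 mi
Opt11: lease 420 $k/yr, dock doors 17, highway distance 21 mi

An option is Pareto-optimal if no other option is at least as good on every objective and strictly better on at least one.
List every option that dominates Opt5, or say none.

Opt6

Opt6: lease 162≤331, dock doors 34≥32, highway distance 9≤26 — dominates Opt5.
Others (Opt1, Opt2, Opt3, Opt4, Opt7, Opt8, Opt9, Opt10, Opt11) are each worse than Opt5 on at least one objective.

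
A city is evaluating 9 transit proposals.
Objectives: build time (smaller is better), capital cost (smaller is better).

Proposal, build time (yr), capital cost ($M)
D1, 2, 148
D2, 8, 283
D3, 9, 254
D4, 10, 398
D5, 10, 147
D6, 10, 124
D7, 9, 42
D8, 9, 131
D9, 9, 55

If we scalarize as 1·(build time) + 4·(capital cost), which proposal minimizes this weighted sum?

D7

D1: 1·2 + 4·148 = 594
D2: 1·8 + 4·283 = 1140
D3: 1·9 + 4·254 = 1025
D4: 1·10 + 4·398 = 1602
D5: 1·10 + 4·147 = 598
D6: 1·10 + 4·124 = 506
D7: 1·9 + 4·42 = 177
D8: 1·9 + 4·131 = 533
D9: 1·9 + 4·55 = 229
Lowest: D7 at 177.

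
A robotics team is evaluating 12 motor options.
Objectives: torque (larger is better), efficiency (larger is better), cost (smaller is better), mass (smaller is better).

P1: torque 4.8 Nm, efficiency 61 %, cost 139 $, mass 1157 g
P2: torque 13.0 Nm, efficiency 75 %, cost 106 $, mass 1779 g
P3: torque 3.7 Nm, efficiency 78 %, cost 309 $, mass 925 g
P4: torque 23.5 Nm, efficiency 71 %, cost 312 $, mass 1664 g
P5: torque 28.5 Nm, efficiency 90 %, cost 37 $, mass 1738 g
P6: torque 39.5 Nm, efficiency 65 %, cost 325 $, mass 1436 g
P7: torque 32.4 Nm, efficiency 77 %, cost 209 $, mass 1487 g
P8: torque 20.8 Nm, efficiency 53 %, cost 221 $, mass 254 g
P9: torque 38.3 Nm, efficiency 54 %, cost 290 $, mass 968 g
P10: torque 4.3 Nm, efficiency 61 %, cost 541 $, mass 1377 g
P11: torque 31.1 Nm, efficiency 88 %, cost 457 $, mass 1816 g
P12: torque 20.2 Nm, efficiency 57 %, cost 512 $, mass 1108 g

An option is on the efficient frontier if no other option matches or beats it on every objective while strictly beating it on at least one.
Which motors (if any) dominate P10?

P1: torque 4.8≥4.3, efficiency 61≥61, cost 139≤541, mass 1157≤1377 — dominates P10.
Others (P2, P3, P4, P5, P6, P7, P8, P9, P11, P12) are each worse than P10 on at least one objective.

P1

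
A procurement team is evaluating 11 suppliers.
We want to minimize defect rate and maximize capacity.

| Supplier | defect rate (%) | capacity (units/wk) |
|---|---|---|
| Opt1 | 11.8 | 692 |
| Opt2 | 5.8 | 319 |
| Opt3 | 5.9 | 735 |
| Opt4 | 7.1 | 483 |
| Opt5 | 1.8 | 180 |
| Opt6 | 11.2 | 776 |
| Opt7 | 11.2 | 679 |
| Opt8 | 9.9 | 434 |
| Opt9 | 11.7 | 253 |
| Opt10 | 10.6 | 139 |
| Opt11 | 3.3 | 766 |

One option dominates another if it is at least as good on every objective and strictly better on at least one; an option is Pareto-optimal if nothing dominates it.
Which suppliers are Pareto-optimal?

Opt5, Opt6, Opt11

Opt1: dominated by Opt3 (defect rate 5.9≤11.8, capacity 735≥692).
Opt2: dominated by Opt11 (defect rate 3.3≤5.8, capacity 766≥319).
Opt3: dominated by Opt11 (defect rate 3.3≤5.9, capacity 766≥735).
Opt4: dominated by Opt3 (defect rate 5.9≤7.1, capacity 735≥483).
Opt5: not dominated (best defect rate).
Opt6: not dominated (best capacity).
Opt7: dominated by Opt3 (defect rate 5.9≤11.2, capacity 735≥679).
Opt8: dominated by Opt3 (defect rate 5.9≤9.9, capacity 735≥434).
Opt9: dominated by Opt2 (defect rate 5.8≤11.7, capacity 319≥253).
Opt10: dominated by Opt2 (defect rate 5.8≤10.6, capacity 319≥139).
Opt11: not dominated.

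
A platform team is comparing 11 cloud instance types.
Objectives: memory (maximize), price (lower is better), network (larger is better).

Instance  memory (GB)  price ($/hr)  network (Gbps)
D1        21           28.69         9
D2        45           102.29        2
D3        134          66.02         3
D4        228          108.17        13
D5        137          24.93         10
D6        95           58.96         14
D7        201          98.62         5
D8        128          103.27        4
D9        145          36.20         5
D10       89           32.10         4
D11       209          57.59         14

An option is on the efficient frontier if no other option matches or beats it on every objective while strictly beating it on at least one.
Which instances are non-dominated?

D4, D5, D9, D11

D1: dominated by D5 (memory 137≥21, price 24.93≤28.69, network 10≥9).
D2: dominated by D3 (memory 134≥45, price 66.02≤102.29, network 3≥2).
D3: dominated by D5 (memory 137≥134, price 24.93≤66.02, network 10≥3).
D4: not dominated (best memory).
D5: not dominated (best price).
D6: dominated by D11 (memory 209≥95, price 57.59≤58.96, network 14≥14).
D7: dominated by D11 (memory 209≥201, price 57.59≤98.62, network 14≥5).
D8: dominated by D5 (memory 137≥128, price 24.93≤103.27, network 10≥4).
D9: not dominated.
D10: dominated by D5 (memory 137≥89, price 24.93≤32.10, network 10≥4).
D11: not dominated.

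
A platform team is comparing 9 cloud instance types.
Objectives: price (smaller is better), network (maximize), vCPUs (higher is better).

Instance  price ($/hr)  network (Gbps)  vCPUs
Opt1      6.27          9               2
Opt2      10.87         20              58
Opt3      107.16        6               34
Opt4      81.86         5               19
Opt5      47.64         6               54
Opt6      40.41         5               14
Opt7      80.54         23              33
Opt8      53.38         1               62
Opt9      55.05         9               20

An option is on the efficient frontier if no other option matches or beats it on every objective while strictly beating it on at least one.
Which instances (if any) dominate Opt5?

Opt2: price 10.87≤47.64, network 20≥6, vCPUs 58≥54 — dominates Opt5.
Others (Opt1, Opt3, Opt4, Opt6, Opt7, Opt8, Opt9) are each worse than Opt5 on at least one objective.

Opt2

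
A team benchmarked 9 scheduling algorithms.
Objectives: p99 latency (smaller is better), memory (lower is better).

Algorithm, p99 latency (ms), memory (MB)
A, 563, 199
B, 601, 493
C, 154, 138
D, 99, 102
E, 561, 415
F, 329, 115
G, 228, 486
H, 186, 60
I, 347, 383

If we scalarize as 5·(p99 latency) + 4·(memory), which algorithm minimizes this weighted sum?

A: 5·563 + 4·199 = 3611
B: 5·601 + 4·493 = 4977
C: 5·154 + 4·138 = 1322
D: 5·99 + 4·102 = 903
E: 5·561 + 4·415 = 4465
F: 5·329 + 4·115 = 2105
G: 5·228 + 4·486 = 3084
H: 5·186 + 4·60 = 1170
I: 5·347 + 4·383 = 3267
Lowest: D at 903.

D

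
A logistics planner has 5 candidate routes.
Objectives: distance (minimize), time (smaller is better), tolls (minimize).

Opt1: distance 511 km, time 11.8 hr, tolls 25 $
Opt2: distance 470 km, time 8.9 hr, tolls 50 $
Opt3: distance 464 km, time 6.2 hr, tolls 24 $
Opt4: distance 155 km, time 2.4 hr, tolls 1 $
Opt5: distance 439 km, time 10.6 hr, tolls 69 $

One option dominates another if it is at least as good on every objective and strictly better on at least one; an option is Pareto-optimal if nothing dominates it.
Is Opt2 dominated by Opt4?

Yes

Opt4 vs Opt2: distance 155≤470, time 2.4≤8.9, tolls 1≤50 — Opt4 is at least as good on every objective with at least one strict improvement.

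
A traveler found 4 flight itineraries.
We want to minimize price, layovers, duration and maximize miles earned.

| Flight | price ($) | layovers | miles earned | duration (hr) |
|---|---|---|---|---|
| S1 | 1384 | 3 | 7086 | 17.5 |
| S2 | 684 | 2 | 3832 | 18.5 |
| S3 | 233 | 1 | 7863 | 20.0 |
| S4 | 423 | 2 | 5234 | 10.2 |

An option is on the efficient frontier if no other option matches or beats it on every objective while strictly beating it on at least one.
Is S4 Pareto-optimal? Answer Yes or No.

Yes

S1: worse on price (1384 vs 423).
S2: worse on price (684 vs 423).
S3: worse on duration (20.0 vs 10.2).
No option is at least as good as S4 on every objective and strictly better on one.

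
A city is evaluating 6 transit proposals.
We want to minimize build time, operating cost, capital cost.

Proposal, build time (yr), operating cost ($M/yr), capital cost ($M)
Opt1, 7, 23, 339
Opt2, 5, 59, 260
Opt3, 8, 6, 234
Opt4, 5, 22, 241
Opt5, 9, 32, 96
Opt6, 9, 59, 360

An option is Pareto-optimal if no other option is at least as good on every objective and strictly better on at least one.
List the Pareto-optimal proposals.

Opt1: dominated by Opt4 (build time 5≤7, operating cost 22≤23, capital cost 241≤339).
Opt2: dominated by Opt4 (build time 5≤5, operating cost 22≤59, capital cost 241≤260).
Opt3: not dominated (best operating cost).
Opt4: not dominated.
Opt5: not dominated (best capital cost).
Opt6: dominated by Opt1 (build time 7≤9, operating cost 23≤59, capital cost 339≤360).

Opt3, Opt4, Opt5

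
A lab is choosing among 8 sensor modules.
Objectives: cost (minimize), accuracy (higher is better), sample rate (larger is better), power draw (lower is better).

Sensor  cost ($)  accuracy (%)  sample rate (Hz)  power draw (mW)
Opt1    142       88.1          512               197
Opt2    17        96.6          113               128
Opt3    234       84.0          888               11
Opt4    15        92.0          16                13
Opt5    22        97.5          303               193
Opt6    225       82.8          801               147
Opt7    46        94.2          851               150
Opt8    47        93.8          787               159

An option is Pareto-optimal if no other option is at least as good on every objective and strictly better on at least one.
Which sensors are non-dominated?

Opt2, Opt3, Opt4, Opt5, Opt6, Opt7

Opt1: dominated by Opt7 (cost 46≤142, accuracy 94.2≥88.1, sample rate 851≥512, power draw 150≤197).
Opt2: not dominated.
Opt3: not dominated (best sample rate).
Opt4: not dominated (best cost).
Opt5: not dominated (best accuracy).
Opt6: not dominated.
Opt7: not dominated.
Opt8: dominated by Opt7 (cost 46≤47, accuracy 94.2≥93.8, sample rate 851≥787, power draw 150≤159).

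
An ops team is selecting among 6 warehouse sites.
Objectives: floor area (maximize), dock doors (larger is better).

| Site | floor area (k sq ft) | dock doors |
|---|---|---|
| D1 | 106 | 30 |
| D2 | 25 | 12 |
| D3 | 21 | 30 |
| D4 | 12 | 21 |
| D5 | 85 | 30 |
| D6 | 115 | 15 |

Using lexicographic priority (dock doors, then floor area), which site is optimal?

First maximize dock doors: best is 30, kept {D1, D3, D5}.
Then maximize floor area: best is 106, kept {D1}.

D1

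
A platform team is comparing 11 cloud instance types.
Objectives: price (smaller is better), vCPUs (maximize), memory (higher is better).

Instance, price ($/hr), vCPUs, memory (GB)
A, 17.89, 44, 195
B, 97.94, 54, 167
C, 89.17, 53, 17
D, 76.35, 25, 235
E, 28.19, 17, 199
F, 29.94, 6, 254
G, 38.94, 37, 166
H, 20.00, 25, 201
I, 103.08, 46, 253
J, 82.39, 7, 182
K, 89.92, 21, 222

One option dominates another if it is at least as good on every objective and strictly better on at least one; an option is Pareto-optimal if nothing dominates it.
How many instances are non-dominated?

A: not dominated (best price).
B: not dominated (best vCPUs).
C: not dominated.
D: not dominated.
E: dominated by H (price 20.00≤28.19, vCPUs 25≥17, memory 201≥199).
F: not dominated (best memory).
G: dominated by A (price 17.89≤38.94, vCPUs 44≥37, memory 195≥166).
H: not dominated.
I: not dominated.
J: dominated by A (price 17.89≤82.39, vCPUs 44≥7, memory 195≥182).
K: dominated by D (price 76.35≤89.92, vCPUs 25≥21, memory 235≥222).
Pareto-optimal: A, B, C, D, F, H, I → 7.

7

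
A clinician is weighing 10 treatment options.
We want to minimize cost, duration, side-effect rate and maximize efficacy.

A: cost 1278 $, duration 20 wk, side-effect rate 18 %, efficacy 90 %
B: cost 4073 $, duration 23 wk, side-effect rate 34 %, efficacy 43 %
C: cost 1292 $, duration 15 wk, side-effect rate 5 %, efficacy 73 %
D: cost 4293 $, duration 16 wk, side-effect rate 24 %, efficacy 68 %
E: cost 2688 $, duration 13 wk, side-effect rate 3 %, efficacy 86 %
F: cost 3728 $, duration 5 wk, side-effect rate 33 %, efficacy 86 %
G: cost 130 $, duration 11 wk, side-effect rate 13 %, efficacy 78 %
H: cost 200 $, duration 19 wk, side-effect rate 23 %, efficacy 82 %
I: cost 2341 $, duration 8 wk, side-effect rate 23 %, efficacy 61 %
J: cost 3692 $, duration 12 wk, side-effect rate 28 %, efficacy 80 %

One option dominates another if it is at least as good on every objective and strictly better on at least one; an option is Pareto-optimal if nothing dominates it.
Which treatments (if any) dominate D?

C, E, G

C: cost 1292≤4293, duration 15≤16, side-effect rate 5≤24, efficacy 73≥68 — dominates D.
E: cost 2688≤4293, duration 13≤16, side-effect rate 3≤24, efficacy 86≥68 — dominates D.
G: cost 130≤4293, duration 11≤16, side-effect rate 13≤24, efficacy 78≥68 — dominates D.
Others (A, B, F, H, I, J) are each worse than D on at least one objective.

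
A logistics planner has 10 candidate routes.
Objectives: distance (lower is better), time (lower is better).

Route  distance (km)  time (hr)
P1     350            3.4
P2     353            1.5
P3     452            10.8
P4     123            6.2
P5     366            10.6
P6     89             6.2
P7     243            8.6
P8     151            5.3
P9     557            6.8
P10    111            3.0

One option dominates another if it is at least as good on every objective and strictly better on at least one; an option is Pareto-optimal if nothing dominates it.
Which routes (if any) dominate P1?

P10

P10: distance 111≤350, time 3.0≤3.4 — dominates P1.
Others (P2, P3, P4, P5, P6, P7, P8, P9) are each worse than P1 on at least one objective.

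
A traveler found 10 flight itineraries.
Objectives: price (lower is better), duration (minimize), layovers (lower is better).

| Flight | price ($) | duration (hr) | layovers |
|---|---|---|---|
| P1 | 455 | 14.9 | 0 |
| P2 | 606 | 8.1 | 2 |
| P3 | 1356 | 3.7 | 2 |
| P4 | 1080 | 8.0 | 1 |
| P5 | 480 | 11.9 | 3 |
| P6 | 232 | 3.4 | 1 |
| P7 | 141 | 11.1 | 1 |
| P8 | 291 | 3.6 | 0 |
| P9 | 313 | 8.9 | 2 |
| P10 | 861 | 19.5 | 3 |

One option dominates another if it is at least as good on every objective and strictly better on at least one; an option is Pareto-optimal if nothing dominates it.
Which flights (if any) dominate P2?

P6, P8

P6: price 232≤606, duration 3.4≤8.1, layovers 1≤2 — dominates P2.
P8: price 291≤606, duration 3.6≤8.1, layovers 0≤2 — dominates P2.
Others (P1, P3, P4, P5, P7, P9, P10) are each worse than P2 on at least one objective.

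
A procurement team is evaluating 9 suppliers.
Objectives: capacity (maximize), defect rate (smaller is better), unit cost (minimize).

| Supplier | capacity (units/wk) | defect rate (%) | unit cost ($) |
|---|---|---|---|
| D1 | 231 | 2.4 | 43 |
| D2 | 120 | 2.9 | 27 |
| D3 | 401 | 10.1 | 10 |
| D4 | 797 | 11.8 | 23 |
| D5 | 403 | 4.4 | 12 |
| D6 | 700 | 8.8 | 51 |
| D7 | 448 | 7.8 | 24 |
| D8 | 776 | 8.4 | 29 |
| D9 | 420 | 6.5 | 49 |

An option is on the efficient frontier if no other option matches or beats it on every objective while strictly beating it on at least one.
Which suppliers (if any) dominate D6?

D8: capacity 776≥700, defect rate 8.4≤8.8, unit cost 29≤51 — dominates D6.
Others (D1, D2, D3, D4, D5, D7, D9) are each worse than D6 on at least one objective.

D8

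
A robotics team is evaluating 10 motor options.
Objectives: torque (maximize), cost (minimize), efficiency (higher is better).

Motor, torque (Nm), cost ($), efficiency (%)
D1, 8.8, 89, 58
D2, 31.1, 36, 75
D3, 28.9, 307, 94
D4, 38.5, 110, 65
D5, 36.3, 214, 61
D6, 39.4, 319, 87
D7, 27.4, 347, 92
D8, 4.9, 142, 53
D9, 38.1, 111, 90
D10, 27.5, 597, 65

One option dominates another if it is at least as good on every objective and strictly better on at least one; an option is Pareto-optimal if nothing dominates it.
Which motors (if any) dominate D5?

D4: torque 38.5≥36.3, cost 110≤214, efficiency 65≥61 — dominates D5.
D9: torque 38.1≥36.3, cost 111≤214, efficiency 90≥61 — dominates D5.
Others (D1, D2, D3, D6, D7, D8, D10) are each worse than D5 on at least one objective.

D4, D9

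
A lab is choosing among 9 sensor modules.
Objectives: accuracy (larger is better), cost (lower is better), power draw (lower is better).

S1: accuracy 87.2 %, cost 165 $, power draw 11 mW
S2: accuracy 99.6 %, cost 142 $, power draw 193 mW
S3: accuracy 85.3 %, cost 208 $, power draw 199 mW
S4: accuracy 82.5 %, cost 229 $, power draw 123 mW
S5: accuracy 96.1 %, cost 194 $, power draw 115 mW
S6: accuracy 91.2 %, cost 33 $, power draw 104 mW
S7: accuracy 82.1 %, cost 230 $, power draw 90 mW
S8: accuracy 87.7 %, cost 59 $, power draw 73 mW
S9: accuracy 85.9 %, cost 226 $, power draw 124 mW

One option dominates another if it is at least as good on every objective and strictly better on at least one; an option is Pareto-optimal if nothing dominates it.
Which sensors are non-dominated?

S1, S2, S5, S6, S8

S1: not dominated (best power draw).
S2: not dominated (best accuracy).
S3: dominated by S1 (accuracy 87.2≥85.3, cost 165≤208, power draw 11≤199).
S4: dominated by S1 (accuracy 87.2≥82.5, cost 165≤229, power draw 11≤123).
S5: not dominated.
S6: not dominated (best cost).
S7: dominated by S1 (accuracy 87.2≥82.1, cost 165≤230, power draw 11≤90).
S8: not dominated.
S9: dominated by S1 (accuracy 87.2≥85.9, cost 165≤226, power draw 11≤124).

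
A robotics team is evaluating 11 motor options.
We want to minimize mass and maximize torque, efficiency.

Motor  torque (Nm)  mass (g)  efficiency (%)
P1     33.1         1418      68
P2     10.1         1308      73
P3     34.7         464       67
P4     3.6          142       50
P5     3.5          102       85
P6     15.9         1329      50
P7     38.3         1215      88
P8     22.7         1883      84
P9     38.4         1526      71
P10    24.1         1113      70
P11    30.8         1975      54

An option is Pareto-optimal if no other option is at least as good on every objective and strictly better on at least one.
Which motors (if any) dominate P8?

P7

P7: torque 38.3≥22.7, mass 1215≤1883, efficiency 88≥84 — dominates P8.
Others (P1, P2, P3, P4, P5, P6, P9, P10, P11) are each worse than P8 on at least one objective.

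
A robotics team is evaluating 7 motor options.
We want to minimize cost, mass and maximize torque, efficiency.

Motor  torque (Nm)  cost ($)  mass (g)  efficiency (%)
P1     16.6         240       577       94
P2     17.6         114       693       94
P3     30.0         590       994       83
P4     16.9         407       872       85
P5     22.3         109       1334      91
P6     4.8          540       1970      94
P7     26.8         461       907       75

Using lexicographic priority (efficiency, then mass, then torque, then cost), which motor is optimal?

P1

First maximize efficiency: best is 94, kept {P1, P2, P6}.
Then minimize mass: best is 577, kept {P1}.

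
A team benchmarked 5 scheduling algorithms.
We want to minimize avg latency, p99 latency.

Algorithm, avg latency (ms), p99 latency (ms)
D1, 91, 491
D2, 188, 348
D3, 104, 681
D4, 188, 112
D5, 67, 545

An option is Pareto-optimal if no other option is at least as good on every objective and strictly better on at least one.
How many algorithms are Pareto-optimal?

3

D1: not dominated.
D2: dominated by D4 (avg latency 188≤188, p99 latency 112≤348).
D3: dominated by D1 (avg latency 91≤104, p99 latency 491≤681).
D4: not dominated (best p99 latency).
D5: not dominated (best avg latency).
Pareto-optimal: D1, D4, D5 → 3.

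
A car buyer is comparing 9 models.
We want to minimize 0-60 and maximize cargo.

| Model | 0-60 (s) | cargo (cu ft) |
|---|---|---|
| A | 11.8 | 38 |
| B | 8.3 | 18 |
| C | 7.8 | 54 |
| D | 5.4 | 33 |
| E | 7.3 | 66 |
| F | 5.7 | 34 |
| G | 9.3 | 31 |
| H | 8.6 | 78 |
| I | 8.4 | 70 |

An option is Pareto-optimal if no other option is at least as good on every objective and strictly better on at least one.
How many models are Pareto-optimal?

A: dominated by C (0-60 7.8≤11.8, cargo 54≥38).
B: dominated by C (0-60 7.8≤8.3, cargo 54≥18).
C: dominated by E (0-60 7.3≤7.8, cargo 66≥54).
D: not dominated (best 0-60).
E: not dominated.
F: not dominated.
G: dominated by C (0-60 7.8≤9.3, cargo 54≥31).
H: not dominated (best cargo).
I: not dominated.
Pareto-optimal: D, E, F, H, I → 5.

5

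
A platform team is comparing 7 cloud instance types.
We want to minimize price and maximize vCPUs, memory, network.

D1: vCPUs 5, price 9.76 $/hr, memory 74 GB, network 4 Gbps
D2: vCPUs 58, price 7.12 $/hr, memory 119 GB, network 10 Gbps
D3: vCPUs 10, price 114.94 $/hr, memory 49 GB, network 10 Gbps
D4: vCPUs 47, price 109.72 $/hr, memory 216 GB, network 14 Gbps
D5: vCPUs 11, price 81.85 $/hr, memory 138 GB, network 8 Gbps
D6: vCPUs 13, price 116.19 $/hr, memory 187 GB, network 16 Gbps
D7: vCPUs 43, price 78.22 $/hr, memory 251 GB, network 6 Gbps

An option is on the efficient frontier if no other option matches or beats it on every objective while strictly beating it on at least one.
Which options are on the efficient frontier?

D1: dominated by D2 (vCPUs 58≥5, price 7.12≤9.76, memory 119≥74, network 10≥4).
D2: not dominated (best vCPUs).
D3: dominated by D2 (vCPUs 58≥10, price 7.12≤114.94, memory 119≥49, network 10≥10).
D4: not dominated.
D5: not dominated.
D6: not dominated (best network).
D7: not dominated (best memory).

D2, D4, D5, D6, D7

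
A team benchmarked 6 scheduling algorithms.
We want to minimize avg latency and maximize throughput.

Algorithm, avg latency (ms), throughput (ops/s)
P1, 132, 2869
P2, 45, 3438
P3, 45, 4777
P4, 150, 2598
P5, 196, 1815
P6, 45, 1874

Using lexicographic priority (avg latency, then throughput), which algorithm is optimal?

First minimize avg latency: best is 45, kept {P2, P3, P6}.
Then maximize throughput: best is 4777, kept {P3}.

P3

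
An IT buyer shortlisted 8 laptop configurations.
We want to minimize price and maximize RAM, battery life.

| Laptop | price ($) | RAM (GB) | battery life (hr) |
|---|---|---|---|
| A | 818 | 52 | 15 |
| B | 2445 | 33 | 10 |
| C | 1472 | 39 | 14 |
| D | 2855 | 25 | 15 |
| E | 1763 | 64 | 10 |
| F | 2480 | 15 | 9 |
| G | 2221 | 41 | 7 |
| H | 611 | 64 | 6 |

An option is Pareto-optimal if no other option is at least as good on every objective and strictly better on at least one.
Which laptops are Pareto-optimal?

A: not dominated.
B: dominated by A (price 818≤2445, RAM 52≥33, battery life 15≥10).
C: dominated by A (price 818≤1472, RAM 52≥39, battery life 15≥14).
D: dominated by A (price 818≤2855, RAM 52≥25, battery life 15≥15).
E: not dominated.
F: dominated by A (price 818≤2480, RAM 52≥15, battery life 15≥9).
G: dominated by A (price 818≤2221, RAM 52≥41, battery life 15≥7).
H: not dominated (best price).

A, E, H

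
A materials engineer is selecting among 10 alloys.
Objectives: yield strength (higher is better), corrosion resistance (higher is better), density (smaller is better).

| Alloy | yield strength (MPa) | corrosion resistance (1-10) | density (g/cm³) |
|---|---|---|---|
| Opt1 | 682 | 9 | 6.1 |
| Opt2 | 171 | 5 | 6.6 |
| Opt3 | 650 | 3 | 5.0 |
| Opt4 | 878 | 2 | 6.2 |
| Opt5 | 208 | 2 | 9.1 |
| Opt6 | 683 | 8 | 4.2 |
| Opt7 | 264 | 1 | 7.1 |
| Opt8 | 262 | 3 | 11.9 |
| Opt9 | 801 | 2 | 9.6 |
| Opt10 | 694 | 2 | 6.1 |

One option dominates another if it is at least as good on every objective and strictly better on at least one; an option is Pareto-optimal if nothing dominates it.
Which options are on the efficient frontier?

Opt1: not dominated (best corrosion resistance).
Opt2: dominated by Opt1 (yield strength 682≥171, corrosion resistance 9≥5, density 6.1≤6.6).
Opt3: dominated by Opt6 (yield strength 683≥650, corrosion resistance 8≥3, density 4.2≤5.0).
Opt4: not dominated (best yield strength).
Opt5: dominated by Opt1 (yield strength 682≥208, corrosion resistance 9≥2, density 6.1≤9.1).
Opt6: not dominated (best density).
Opt7: dominated by Opt1 (yield strength 682≥264, corrosion resistance 9≥1, density 6.1≤7.1).
Opt8: dominated by Opt1 (yield strength 682≥262, corrosion resistance 9≥3, density 6.1≤11.9).
Opt9: dominated by Opt4 (yield strength 878≥801, corrosion resistance 2≥2, density 6.2≤9.6).
Opt10: not dominated.

Opt1, Opt4, Opt6, Opt10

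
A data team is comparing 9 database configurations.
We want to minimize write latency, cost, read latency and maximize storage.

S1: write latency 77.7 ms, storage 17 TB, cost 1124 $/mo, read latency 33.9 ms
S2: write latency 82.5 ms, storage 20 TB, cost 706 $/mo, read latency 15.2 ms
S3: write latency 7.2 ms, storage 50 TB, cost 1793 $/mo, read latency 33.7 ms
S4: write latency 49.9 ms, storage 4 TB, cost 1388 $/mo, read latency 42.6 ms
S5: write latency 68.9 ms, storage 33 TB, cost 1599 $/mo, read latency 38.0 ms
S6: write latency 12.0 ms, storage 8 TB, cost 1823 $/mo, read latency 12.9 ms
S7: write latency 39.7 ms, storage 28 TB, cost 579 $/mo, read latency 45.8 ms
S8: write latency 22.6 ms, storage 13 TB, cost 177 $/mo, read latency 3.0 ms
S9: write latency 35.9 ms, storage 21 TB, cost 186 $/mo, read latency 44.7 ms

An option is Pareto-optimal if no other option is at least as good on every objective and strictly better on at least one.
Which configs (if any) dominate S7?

none

S1: worse on write latency (77.7 vs 39.7).
S2: worse on write latency (82.5 vs 39.7).
S3: worse on cost (1793 vs 579).
S4: worse on write latency (49.9 vs 39.7).
S5: worse on write latency (68.9 vs 39.7).
S6: worse on storage (8 vs 28).
S8: worse on storage (13 vs 28).
S9: worse on storage (21 vs 28).
No option dominates S7.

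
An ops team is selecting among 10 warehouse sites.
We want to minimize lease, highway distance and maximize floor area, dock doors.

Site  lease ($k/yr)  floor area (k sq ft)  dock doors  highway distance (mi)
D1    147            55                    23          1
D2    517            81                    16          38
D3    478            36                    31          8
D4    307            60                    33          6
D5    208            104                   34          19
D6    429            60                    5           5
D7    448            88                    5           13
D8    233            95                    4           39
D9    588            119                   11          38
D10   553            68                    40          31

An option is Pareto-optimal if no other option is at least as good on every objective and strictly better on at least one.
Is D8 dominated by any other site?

D5 vs D8: lease 208≤233, floor area 104≥95, dock doors 34≥4, highway distance 19≤39 — D5 is at least as good on every objective and strictly better on at least one, so D5 dominates D8.

Yes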